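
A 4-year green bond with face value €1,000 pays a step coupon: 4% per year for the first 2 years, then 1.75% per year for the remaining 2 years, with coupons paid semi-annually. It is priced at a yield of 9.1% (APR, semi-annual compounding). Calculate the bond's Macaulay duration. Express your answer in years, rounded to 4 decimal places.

3.7251 years

Periodic yield y = 0.0455. Discount each cash flow and weight by its period:
  t   CF        PV=CF/(1+0.0455)^t    t·PV
  1        20.00        19.1296        19.1296
  2        20.00        18.2971        36.5942
  3        20.00        17.5008        52.5024
  4        20.00        16.7392        66.9567
  5         8.75         7.0047        35.0234
  6         8.75         6.6998        40.1990
  7         8.75         6.4083        44.8578
  8     1,008.75       706.6287     5,653.0293
  Σ                    798.4081     5,948.2923
Price P = Σ PV = 798.4081.
Macaulay duration = Σ(t·PV) / P = 5,948.2923 / 798.4081 = 7.45019 half-year periods.
In years: 7.45019 / 2 = 3.72510 years.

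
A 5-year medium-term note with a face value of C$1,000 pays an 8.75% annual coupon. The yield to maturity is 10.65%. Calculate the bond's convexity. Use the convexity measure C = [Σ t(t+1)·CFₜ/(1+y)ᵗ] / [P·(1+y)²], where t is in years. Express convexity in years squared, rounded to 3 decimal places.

19.514

With y = 0.1065:
  t   CF        PV=CF/(1+0.1065)^t    t·PV        t(t+1)·PV
  1        87.50        79.0782        79.0782         158.1563
  2        87.50        71.4669       142.9339         428.8017
  3        87.50        64.5883       193.7649         775.0595
  4        87.50        58.3717       233.4868       1,167.4341
  5     1,087.50       655.6502     3,278.2508      19,669.5049
  Σ                    929.1553     3,927.5146      22,198.9565
P = 929.1553.
Convexity = Σ t(t+1)·PV / [P·(1+y)²] = 22,198.9565 / (929.1553 × 1.224342) = 19.51378.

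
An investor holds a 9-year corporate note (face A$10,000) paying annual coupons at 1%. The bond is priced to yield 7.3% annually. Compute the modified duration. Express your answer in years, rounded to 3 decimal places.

7.937 years

Periodic yield y = 0.073. First find Macaulay duration:
  t   CF        PV=CF/(1+0.073)^t    t·PV
  1       100.00        93.1966        93.1966
  2       100.00        86.8561       173.7123
  3       100.00        80.9470       242.8410
  4       100.00        75.4399       301.7596
  5       100.00        70.3075       351.5373
  6       100.00        65.5242       393.1451
  7       100.00        61.0663       427.4644
  8       100.00        56.9118       455.2943
  9    10,100.00     5,357.0275    48,213.2475
  Σ                  5,947.2770    50,652.1983
P = 5,947.2770; Macaulay duration = 50,652.1983 / 5,947.2770 = 8.51687 years.
Modified duration = D_Mac / (1 + y) = 8.51687 / 1.073 = 7.93744 years.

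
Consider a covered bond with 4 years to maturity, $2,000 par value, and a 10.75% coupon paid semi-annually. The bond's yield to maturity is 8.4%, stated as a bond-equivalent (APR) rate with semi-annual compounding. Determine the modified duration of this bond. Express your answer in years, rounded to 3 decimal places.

3.245 years

Periodic yield y = 0.042. First find Macaulay duration:
  t   CF        PV=CF/(1+0.042)^t    t·PV
  1       107.50       103.1670       103.1670
  2       107.50        99.0086       198.0172
  3       107.50        95.0179       285.0536
  4       107.50        91.1880       364.7519
  5       107.50        87.5125       437.5623
  6       107.50        83.9851       503.9105
  7       107.50        80.5999       564.1992
  8     2,107.50     1,516.4421    12,131.5368
  Σ                  2,156.9210    14,588.1985
P = 2,156.9210; Macaulay duration = 14,588.1985 / 2,156.9210 = 6.76344 half-year periods = 3.38172 years.
Modified duration = D_Mac / (1 + y) = 3.38172 / 1.042 = 3.24541 years.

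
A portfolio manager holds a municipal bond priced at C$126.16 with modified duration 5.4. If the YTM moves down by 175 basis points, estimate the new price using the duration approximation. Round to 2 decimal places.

Duration approximation: ΔP/P ≈ -D_mod · Δy = -5.4 × (-0.0175) = +0.094500.
New price ≈ 126.16 × (1 + 0.094500) = 138.08212.

C$138.08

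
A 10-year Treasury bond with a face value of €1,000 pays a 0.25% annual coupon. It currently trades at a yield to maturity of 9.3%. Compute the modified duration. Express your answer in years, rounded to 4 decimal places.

8.9718 years

Periodic yield y = 0.093. First find Macaulay duration:
  t   CF        PV=CF/(1+0.093)^t    t·PV
  1         2.50         2.2873         2.2873
  2         2.50         2.0927         4.1853
  3         2.50         1.9146         5.7438
  4         2.50         1.7517         7.0068
  5         2.50         1.6027         8.0133
  6         2.50         1.4663         8.7977
  7         2.50         1.3415         9.3907
  8         2.50         1.2274         9.8190
  9         2.50         1.1229        10.1065
  10    1,002.50       411.9863     4,119.8629
  Σ                    426.7933     4,185.2133
P = 426.7933; Macaulay duration = 4,185.2133 / 426.7933 = 9.80618 years.
Modified duration = D_Mac / (1 + y) = 9.80618 / 1.093 = 8.97180 years.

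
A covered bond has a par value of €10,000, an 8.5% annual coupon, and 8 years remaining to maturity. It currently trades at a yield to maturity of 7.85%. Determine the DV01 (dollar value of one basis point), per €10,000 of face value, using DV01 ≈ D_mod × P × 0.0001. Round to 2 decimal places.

Periodic yield y = 0.0785.
  t   CF        PV=CF/(1+0.0785)^t    t·PV
  1       850.00       788.1317       788.1317
  2       850.00       730.7665     1,461.5330
  3       850.00       677.5767     2,032.7302
  4       850.00       628.2584     2,513.0337
  5       850.00       582.5298     2,912.6492
  6       850.00       540.1297     3,240.7780
  7       850.00       500.8156     3,505.7095
  8    10,850.00     5,927.4588    47,419.6703
  Σ                 10,375.6672    63,874.2355
P = 10,375.6672; D_Mac = 6.15616 yrs; D_mod = 5.70807 yrs.
DV01 ≈ 5.70807 × 10,375.6672 × 0.0001 = 5.922507.

€5.92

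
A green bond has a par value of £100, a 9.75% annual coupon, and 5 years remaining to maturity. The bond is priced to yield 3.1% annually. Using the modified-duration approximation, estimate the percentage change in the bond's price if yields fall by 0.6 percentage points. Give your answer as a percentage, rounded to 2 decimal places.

+2.50%

Periodic yield y = 0.031. Modified duration first:
  t   CF        PV=CF/(1+0.031)^t    t·PV
  1         9.75         9.4568         9.4568
  2         9.75         9.1725        18.3450
  3         9.75         8.8967        26.6901
  4         9.75         8.6292        34.5168
  5       109.75        94.2131       471.0654
  Σ                    130.3683       560.0741
P = 130.3683; D_Mac = 4.29609 yrs; D_mod = 4.29609/(1+0.031) = 4.16692 yrs.
ΔP/P ≈ -D_mod · Δy = -4.16692 × (-0.006) = +0.025002 = +2.5002%.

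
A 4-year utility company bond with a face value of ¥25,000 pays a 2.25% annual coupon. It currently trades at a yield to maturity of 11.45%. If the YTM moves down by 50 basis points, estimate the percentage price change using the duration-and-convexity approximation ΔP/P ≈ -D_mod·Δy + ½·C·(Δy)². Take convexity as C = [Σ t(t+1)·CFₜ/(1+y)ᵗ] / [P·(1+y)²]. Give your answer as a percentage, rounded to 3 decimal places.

+1.743%

With y = 0.1145:
  t   CF        PV=CF/(1+0.1145)^t    t·PV        t(t+1)·PV
  1       562.50       504.7106       504.7106       1,009.4213
  2       562.50       452.8584       905.7167       2,717.1501
  3       562.50       406.3332     1,218.9996       4,875.9984
  4    25,562.50    16,568.4940    66,273.9759     331,369.8794
  Σ                 17,932.3962    68,903.4028     339,972.4492
P = 17,932.3962; D_Mac = 3.84240 yrs; D_mod = 3.44764 yrs; C = 15.26319.
Duration effect: -3.44764 × (-0.005) = +0.017238
Convexity effect: 0.5 × 15.26319 × (-0.005)² = +0.0001908
ΔP/P ≈ +0.017238 + 0.0001908 = +0.017429 = +1.7429%.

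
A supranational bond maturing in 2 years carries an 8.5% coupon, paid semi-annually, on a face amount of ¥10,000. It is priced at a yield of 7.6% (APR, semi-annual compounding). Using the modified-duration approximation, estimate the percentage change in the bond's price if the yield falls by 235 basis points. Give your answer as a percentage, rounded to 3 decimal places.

Periodic yield y = 0.038. Modified duration first:
  t   CF        PV=CF/(1+0.038)^t    t·PV
  1       425.00       409.4412       409.4412
  2       425.00       394.4521       788.9041
  3       425.00       380.0116     1,140.0348
  4    10,425.00     8,980.2132    35,920.8530
  Σ                 10,164.1181    38,259.2332
P = 10,164.1181; D_Mac = 3.76415 half-year periods = 1.88207 yrs; D_mod = 1.88207/(1+0.038) = 1.81317 yrs.
ΔP/P ≈ -D_mod · Δy = -1.81317 × (-0.0235) = +0.042610 = +4.2610%.

+4.261%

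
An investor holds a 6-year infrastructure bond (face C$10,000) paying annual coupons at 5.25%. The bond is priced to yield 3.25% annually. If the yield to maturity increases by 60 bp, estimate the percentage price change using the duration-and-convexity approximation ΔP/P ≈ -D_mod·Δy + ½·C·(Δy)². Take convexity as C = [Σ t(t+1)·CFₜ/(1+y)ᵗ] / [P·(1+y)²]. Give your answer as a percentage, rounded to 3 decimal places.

With y = 0.0325:
  t   CF        PV=CF/(1+0.0325)^t    t·PV        t(t+1)·PV
  1       525.00       508.4746       508.4746       1,016.9492
  2       525.00       492.4693       984.9386       2,954.8159
  3       525.00       476.9679     1,430.9036       5,723.6144
  4       525.00       461.9544     1,847.8174       9,239.0870
  5       525.00       447.4134     2,237.0671      13,422.4025
  6    10,525.00     8,687.2385    52,123.4307     364,864.0151
  Σ                 11,074.5180    59,132.6320     397,220.8841
P = 11,074.5180; D_Mac = 5.33952 yrs; D_mod = 5.17145 yrs; C = 33.64551.
Duration effect: -5.17145 × (+0.006) = -0.031029
Convexity effect: 0.5 × 33.64551 × (0.006)² = +0.0006056
ΔP/P ≈ -0.031029 + 0.0006056 = -0.030423 = -3.0423%.

-3.042%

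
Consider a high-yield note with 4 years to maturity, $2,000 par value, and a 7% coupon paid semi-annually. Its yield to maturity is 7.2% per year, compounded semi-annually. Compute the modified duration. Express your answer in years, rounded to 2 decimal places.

Periodic yield y = 0.036. First find Macaulay duration:
  t   CF        PV=CF/(1+0.036)^t    t·PV
  1        70.00        67.5676        67.5676
  2        70.00        65.2197       130.4393
  3        70.00        62.9533       188.8600
  4        70.00        60.7658       243.0631
  5        70.00        58.6542       293.2711
  6        70.00        56.6160       339.6963
  7        70.00        54.6487       382.5408
  8     2,070.00     1,559.8840    12,479.0720
  Σ                  1,986.3093    14,124.5101
P = 1,986.3093; Macaulay duration = 14,124.5101 / 1,986.3093 = 7.11093 half-year periods = 3.55547 years.
Modified duration = D_Mac / (1 + y) = 3.55547 / 1.036 = 3.43192 years.

3.43 years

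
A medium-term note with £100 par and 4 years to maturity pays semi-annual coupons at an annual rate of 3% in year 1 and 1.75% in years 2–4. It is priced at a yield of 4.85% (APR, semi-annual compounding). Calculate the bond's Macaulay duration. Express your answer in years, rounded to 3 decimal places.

Periodic yield y = 0.02425. Discount each cash flow and weight by its period:
  t   CF        PV=CF/(1+0.02425)^t    t·PV
  1        1.500         1.4645         1.4645
  2        1.500         1.4298         2.8596
  3        0.875         0.8143         2.4429
  4        0.875         0.7950         3.1801
  5        0.875         0.7762         3.8810
  6        0.875         0.7578         4.5470
  7        0.875         0.7399         5.1792
  8      100.875        83.2791       666.2324
  Σ                     90.0566       689.7868
Price P = Σ PV = 90.0566.
Macaulay duration = Σ(t·PV) / P = 689.7868 / 90.0566 = 7.65948 half-year periods.
In years: 7.65948 / 2 = 3.82974 years.

3.830 years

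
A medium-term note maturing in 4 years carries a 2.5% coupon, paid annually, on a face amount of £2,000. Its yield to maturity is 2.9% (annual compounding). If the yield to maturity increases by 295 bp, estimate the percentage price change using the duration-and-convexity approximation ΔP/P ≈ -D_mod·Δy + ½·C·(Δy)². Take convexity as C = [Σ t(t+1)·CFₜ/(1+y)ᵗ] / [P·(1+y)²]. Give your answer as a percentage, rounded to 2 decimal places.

-10.27%

With y = 0.029:
  t   CF        PV=CF/(1+0.029)^t    t·PV        t(t+1)·PV
  1        50.00        48.5909        48.5909          97.1817
  2        50.00        47.2214        94.4429         283.3287
  3        50.00        45.8906       137.6718         550.6874
  4     2,050.00     1,828.4890     7,313.9562      36,569.7808
  Σ                  1,970.1920     7,594.6618      37,500.9786
P = 1,970.1920; D_Mac = 3.85478 yrs; D_mod = 3.74614 yrs; C = 17.97642.
Duration effect: -3.74614 × (+0.0295) = -0.110511
Convexity effect: 0.5 × 17.97642 × (0.0295)² = +0.0078220
ΔP/P ≈ -0.110511 + 0.0078220 = -0.102689 = -10.2689%.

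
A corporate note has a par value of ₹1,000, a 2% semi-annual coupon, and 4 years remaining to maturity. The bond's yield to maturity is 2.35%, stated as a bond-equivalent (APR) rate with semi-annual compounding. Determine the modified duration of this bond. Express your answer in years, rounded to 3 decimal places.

Periodic yield y = 0.01175. First find Macaulay duration:
  t   CF        PV=CF/(1+0.01175)^t    t·PV
  1        10.00         9.8839         9.8839
  2        10.00         9.7691        19.5382
  3        10.00         9.6556        28.9669
  4        10.00         9.5435        38.1740
  5        10.00         9.4327        47.1633
  6        10.00         9.3231        55.9386
  7        10.00         9.2148        64.5038
  8     1,010.00       919.8895     7,359.1161
  Σ                    986.7122     7,623.2847
P = 986.7122; Macaulay duration = 7,623.2847 / 986.7122 = 7.72595 half-year periods = 3.86297 years.
Modified duration = D_Mac / (1 + y) = 3.86297 / 1.01175 = 3.81811 years.

3.818 years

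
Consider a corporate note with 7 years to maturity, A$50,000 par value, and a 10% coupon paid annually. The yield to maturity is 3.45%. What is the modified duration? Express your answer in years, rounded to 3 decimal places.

5.441 years

Periodic yield y = 0.0345. First find Macaulay duration:
  t   CF        PV=CF/(1+0.0345)^t    t·PV
  1     5,000.00     4,833.2528     4,833.2528
  2     5,000.00     4,672.0665     9,344.1330
  3     5,000.00     4,516.2557    13,548.7670
  4     5,000.00     4,365.6410    17,462.5642
  5     5,000.00     4,220.0493    21,100.2467
  6     5,000.00     4,079.3130    24,475.8783
  7    55,000.00    43,375.9725   303,631.8072
  Σ                 70,062.5508   394,396.6492
P = 70,062.5508; Macaulay duration = 394,396.6492 / 70,062.5508 = 5.62921 years.
Modified duration = D_Mac / (1 + y) = 5.62921 / 1.0345 = 5.44148 years.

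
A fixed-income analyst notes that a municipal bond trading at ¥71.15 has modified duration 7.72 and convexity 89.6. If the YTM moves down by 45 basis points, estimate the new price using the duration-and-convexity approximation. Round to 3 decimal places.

¥73.686

Duration effect: -D_mod·Δy = -7.72 × (-0.0045) = +0.034740
Convexity effect: ½·C·(Δy)² = 0.5 × 89.6 × (-0.0045)² = +0.0009072
ΔP/P ≈ +0.034740 + 0.0009072 = +0.0356472
New price ≈ 71.15 × (1 + 0.0356472) = 73.68629828.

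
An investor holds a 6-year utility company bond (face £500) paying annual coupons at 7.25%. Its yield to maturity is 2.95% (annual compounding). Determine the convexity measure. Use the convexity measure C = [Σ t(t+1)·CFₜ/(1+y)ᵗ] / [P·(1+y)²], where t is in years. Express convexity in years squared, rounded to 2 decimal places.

32.40

With y = 0.0295:
  t   CF        PV=CF/(1+0.0295)^t    t·PV        t(t+1)·PV
  1        36.25        35.2113        35.2113          70.4225
  2        36.25        34.2023        68.4046         205.2138
  3        36.25        33.2222        99.6667         398.6669
  4        36.25        32.2703       129.0811         645.4054
  5        36.25        31.3456       156.7279         940.3673
  6       536.25       450.4112     2,702.4673      18,917.2712
  Σ                    616.6629     3,191.5589      21,177.3471
P = 616.6629.
Convexity = Σ t(t+1)·PV / [P·(1+y)²] = 21,177.3471 / (616.6629 × 1.059870) = 32.40194.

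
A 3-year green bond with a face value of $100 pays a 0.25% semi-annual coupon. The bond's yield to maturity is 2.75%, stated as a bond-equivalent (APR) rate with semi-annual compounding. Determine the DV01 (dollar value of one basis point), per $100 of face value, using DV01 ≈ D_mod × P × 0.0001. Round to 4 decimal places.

Periodic yield y = 0.01375.
  t   CF        PV=CF/(1+0.01375)^t    t·PV
  1        0.125         0.1233         0.1233
  2        0.125         0.1216         0.2433
  3        0.125         0.1200         0.3599
  4        0.125         0.1184         0.4734
  5        0.125         0.1167         0.5837
  6      100.125        92.2481       553.4885
  Σ                     92.8481       555.2722
P = 92.8481; D_Mac = 5.98044 half-year periods = 2.99022 yrs; D_mod = 2.94966 yrs.
DV01 ≈ 2.94966 × 92.8481 × 0.0001 = 0.027387.

$0.0274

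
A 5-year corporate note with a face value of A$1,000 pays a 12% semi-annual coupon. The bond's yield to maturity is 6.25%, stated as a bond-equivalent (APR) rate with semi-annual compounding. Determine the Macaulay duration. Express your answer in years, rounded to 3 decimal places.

Periodic yield y = 0.03125. Discount each cash flow and weight by its period:
  t   CF        PV=CF/(1+0.03125)^t    t·PV
  1        60.00        58.1818        58.1818
  2        60.00        56.4187       112.8375
  3        60.00        54.7091       164.1272
  4        60.00        53.0512       212.2049
  5        60.00        51.4436       257.2181
  6        60.00        49.8847       299.3083
  7        60.00        48.3731       338.6114
  8        60.00        46.9072       375.2576
  9        60.00        45.4858       409.3720
  10    1,060.00       779.2311     7,792.3105
  Σ                  1,243.6863    10,019.4292
Price P = Σ PV = 1,243.6863.
Macaulay duration = Σ(t·PV) / P = 10,019.4292 / 1,243.6863 = 8.05624 half-year periods.
In years: 8.05624 / 2 = 4.02812 years.

4.028 years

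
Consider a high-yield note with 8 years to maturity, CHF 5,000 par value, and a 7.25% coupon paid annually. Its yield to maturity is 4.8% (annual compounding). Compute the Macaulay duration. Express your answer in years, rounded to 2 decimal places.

Periodic yield y = 0.048. Discount each cash flow and weight by its year:
  t   CF        PV=CF/(1+0.048)^t    t·PV
  1       362.50       345.8969       345.8969
  2       362.50       330.0543       660.1087
  3       362.50       314.9373       944.8120
  4       362.50       300.5127     1,202.0509
  5       362.50       286.7488     1,433.7440
  6       362.50       273.6153     1,641.6916
  7       362.50       261.0833     1,827.5828
  8     5,362.50     3,685.3356    29,482.6849
  Σ                  5,798.1843    37,538.5719
Price P = Σ PV = 5,798.1843.
Macaulay duration = Σ(t·PV) / P = 37,538.5719 / 5,798.1843 = 6.47419 years.

6.47 years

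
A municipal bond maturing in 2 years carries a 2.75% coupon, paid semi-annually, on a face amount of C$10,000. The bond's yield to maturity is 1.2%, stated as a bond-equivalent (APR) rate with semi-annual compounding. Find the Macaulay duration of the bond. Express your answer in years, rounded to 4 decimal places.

1.9604 years

Periodic yield y = 0.006. Discount each cash flow and weight by its period:
  t   CF        PV=CF/(1+0.006)^t    t·PV
  1       137.50       136.6799       136.6799
  2       137.50       135.8647       271.7295
  3       137.50       135.0544       405.1632
  4    10,137.50     9,897.8062    39,591.2246
  Σ                 10,305.4052    40,404.7972
Price P = Σ PV = 10,305.4052.
Macaulay duration = Σ(t·PV) / P = 40,404.7972 / 10,305.4052 = 3.92074 half-year periods.
In years: 3.92074 / 2 = 1.96037 years.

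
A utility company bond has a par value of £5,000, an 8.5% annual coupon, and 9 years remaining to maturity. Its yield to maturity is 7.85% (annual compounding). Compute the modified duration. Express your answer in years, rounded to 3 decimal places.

6.203 years

Periodic yield y = 0.0785. First find Macaulay duration:
  t   CF        PV=CF/(1+0.0785)^t    t·PV
  1       425.00       394.0658       394.0658
  2       425.00       365.3832       730.7665
  3       425.00       338.7884     1,016.3651
  4       425.00       314.1292     1,256.5169
  5       425.00       291.2649     1,456.3246
  6       425.00       270.0648     1,620.3890
  7       425.00       250.4078     1,752.8547
  8       425.00       232.1816     1,857.4525
  9     5,425.00     2,748.0106    24,732.0951
  Σ                  5,204.2964    34,816.8302
P = 5,204.2964; Macaulay duration = 34,816.8302 / 5,204.2964 = 6.69002 years.
Modified duration = D_Mac / (1 + y) = 6.69002 / 1.0785 = 6.20308 years.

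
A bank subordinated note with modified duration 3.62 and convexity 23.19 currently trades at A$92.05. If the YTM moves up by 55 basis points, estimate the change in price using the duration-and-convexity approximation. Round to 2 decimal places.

Duration effect: -D_mod·Δy = -3.62 × (+0.0055) = -0.019910
Convexity effect: ½·C·(Δy)² = 0.5 × 23.19 × (0.0055)² = +0.00035074875
ΔP/P ≈ -0.019910 + 0.00035074875 = -0.01955925125
ΔP ≈ 92.05 × (-0.01955925125) = -1.8004290775625.

-A$1.80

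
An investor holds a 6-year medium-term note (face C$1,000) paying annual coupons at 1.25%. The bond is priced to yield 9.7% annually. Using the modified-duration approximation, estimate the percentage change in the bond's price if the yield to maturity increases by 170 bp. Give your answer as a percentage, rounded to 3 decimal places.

Periodic yield y = 0.097. Modified duration first:
  t   CF        PV=CF/(1+0.097)^t    t·PV
  1        12.50        11.3947        11.3947
  2        12.50        10.3872        20.7743
  3        12.50         9.4687        28.4061
  4        12.50         8.6314        34.5258
  5        12.50         7.8682        39.3411
  6     1,012.50       580.9721     3,485.8325
  Σ                    628.7223     3,620.2745
P = 628.7223; D_Mac = 5.75815 yrs; D_mod = 5.75815/(1+0.097) = 5.24899 yrs.
ΔP/P ≈ -D_mod · Δy = -5.24899 × (+0.017) = -0.089233 = -8.9233%.

-8.923%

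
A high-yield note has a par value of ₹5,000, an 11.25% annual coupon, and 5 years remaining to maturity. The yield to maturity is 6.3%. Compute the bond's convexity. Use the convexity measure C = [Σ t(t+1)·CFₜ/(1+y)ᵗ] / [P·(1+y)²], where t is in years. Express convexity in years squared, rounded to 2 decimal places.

20.74

With y = 0.063:
  t   CF        PV=CF/(1+0.063)^t    t·PV        t(t+1)·PV
  1       562.50       529.1627       529.1627       1,058.3255
  2       562.50       497.8013       995.6025       2,986.8076
  3       562.50       468.2985     1,404.8954       5,619.5816
  4       562.50       440.5442     1,762.1767       8,810.8836
  5     5,562.50     4,098.2996    20,491.4979     122,948.9874
  Σ                  6,034.1062    25,183.3353     141,424.5856
P = 6,034.1062.
Convexity = Σ t(t+1)·PV / [P·(1+y)²] = 141,424.5856 / (6,034.1062 × 1.129969) = 20.74175.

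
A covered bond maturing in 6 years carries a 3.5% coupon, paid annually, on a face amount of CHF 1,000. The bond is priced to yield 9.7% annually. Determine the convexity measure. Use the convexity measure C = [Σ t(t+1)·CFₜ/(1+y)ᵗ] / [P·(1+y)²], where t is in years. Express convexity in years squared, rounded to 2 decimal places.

30.43

With y = 0.097:
  t   CF        PV=CF/(1+0.097)^t    t·PV        t(t+1)·PV
  1        35.00        31.9052        31.9052          63.8104
  2        35.00        29.0840        58.1681         174.5043
  3        35.00        26.5123        79.5370         318.1482
  4        35.00        24.1680        96.6722         483.3609
  5        35.00        22.0310       110.1552         660.9311
  6     1,035.00       593.8826     3,563.2955      24,943.0682
  Σ                    727.5832     3,939.7331      26,643.8230
P = 727.5832.
Convexity = Σ t(t+1)·PV / [P·(1+y)²] = 26,643.8230 / (727.5832 × 1.203409) = 30.42990.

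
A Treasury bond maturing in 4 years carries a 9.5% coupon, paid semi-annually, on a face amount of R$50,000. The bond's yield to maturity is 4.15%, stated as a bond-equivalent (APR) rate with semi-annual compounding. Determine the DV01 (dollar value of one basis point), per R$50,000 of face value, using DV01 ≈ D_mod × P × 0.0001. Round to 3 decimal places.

R$20.356

Periodic yield y = 0.02075.
  t   CF        PV=CF/(1+0.02075)^t    t·PV
  1     2,375.00     2,326.7205     2,326.7205
  2     2,375.00     2,279.4225     4,558.8451
  3     2,375.00     2,233.0860     6,699.2580
  4     2,375.00     2,187.6914     8,750.7656
  5     2,375.00     2,143.2196    10,716.0980
  6     2,375.00     2,099.6518    12,597.9109
  7     2,375.00     2,056.9697    14,398.7879
  8    52,375.00    44,439.4758   355,515.8062
  Σ                 59,766.2374   415,564.1922
P = 59,766.2374; D_Mac = 6.95316 half-year periods = 3.47658 yrs; D_mod = 3.40591 yrs.
DV01 ≈ 3.40591 × 59,766.2374 × 0.0001 = 20.355826.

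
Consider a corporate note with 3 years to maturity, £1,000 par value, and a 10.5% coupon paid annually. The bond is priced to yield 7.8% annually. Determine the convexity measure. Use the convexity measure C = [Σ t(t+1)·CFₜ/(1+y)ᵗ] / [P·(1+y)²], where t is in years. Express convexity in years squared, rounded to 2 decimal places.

With y = 0.078:
  t   CF        PV=CF/(1+0.078)^t    t·PV        t(t+1)·PV
  1       105.00        97.4026        97.4026         194.8052
  2       105.00        90.3549       180.7098         542.1295
  3     1,105.00       882.0760     2,646.2279      10,584.9118
  Σ                  1,069.8335     2,924.3404      11,321.8464
P = 1,069.8335.
Convexity = Σ t(t+1)·PV / [P·(1+y)²] = 11,321.8464 / (1,069.8335 × 1.162084) = 9.10675.

9.11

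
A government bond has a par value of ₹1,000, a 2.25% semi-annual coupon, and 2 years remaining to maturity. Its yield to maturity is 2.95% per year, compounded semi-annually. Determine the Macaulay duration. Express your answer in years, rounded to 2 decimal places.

1.97 years

Periodic yield y = 0.01475. Discount each cash flow and weight by its period:
  t   CF        PV=CF/(1+0.01475)^t    t·PV
  1        11.25        11.0865        11.0865
  2        11.25        10.9253        21.8507
  3        11.25        10.7665        32.2996
  4     1,011.25       953.7231     3,814.8923
  Σ                    986.5014     3,880.1290
Price P = Σ PV = 986.5014.
Macaulay duration = Σ(t·PV) / P = 3,880.1290 / 986.5014 = 3.93322 half-year periods.
In years: 3.93322 / 2 = 1.96661 years.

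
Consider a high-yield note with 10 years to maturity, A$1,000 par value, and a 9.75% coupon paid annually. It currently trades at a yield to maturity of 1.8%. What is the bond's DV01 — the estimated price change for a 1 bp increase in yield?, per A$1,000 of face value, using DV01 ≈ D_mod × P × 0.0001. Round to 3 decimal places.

A$1.287

Periodic yield y = 0.018.
  t   CF        PV=CF/(1+0.018)^t    t·PV
  1        97.50        95.7760        95.7760
  2        97.50        94.0825       188.1651
  3        97.50        92.4190       277.2570
  4        97.50        90.7849       363.1395
  5        97.50        89.1796       445.8982
  6        97.50        87.6028       525.6168
  7        97.50        86.0538       602.3768
  8        97.50        84.5322       676.2579
  9        97.50        83.0376       747.3381
  10    1,097.50       918.1777     9,181.7772
  Σ                  1,721.6462    13,103.6026
P = 1,721.6462; D_Mac = 7.61109 yrs; D_mod = 7.47651 yrs.
DV01 ≈ 7.47651 × 1,721.6462 × 0.0001 = 1.287191.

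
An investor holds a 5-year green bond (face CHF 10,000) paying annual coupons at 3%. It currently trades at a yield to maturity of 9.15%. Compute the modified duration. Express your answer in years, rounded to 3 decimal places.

4.277 years

Periodic yield y = 0.0915. First find Macaulay duration:
  t   CF        PV=CF/(1+0.0915)^t    t·PV
  1       300.00       274.8511       274.8511
  2       300.00       251.8105       503.6209
  3       300.00       230.7013       692.1039
  4       300.00       211.3617       845.4468
  5    10,300.00     6,648.4212    33,242.1059
  Σ                  7,617.1458    35,558.1287
P = 7,617.1458; Macaulay duration = 35,558.1287 / 7,617.1458 = 4.66817 years.
Modified duration = D_Mac / (1 + y) = 4.66817 / 1.0915 = 4.27684 years.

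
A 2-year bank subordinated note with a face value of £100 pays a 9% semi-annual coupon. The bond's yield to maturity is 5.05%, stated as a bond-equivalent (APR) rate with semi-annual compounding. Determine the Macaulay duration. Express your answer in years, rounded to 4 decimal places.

Periodic yield y = 0.02525. Discount each cash flow and weight by its period:
  t   CF        PV=CF/(1+0.02525)^t    t·PV
  1         4.50         4.3892         4.3892
  2         4.50         4.2811         8.5622
  3         4.50         4.1756        12.5269
  4       104.50        94.5795       378.3181
  Σ                    107.4254       403.7964
Price P = Σ PV = 107.4254.
Macaulay duration = Σ(t·PV) / P = 403.7964 / 107.4254 = 3.75885 half-year periods.
In years: 3.75885 / 2 = 1.87943 years.

1.8794 years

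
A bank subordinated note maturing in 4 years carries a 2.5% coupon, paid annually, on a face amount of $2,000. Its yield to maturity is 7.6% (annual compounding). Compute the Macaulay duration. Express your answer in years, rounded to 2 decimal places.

3.84 years

Periodic yield y = 0.076. Discount each cash flow and weight by its year:
  t   CF        PV=CF/(1+0.076)^t    t·PV
  1        50.00        46.4684        46.4684
  2        50.00        43.1862        86.3725
  3        50.00        40.1359       120.4078
  4     2,050.00     1,529.3426     6,117.3703
  Σ                  1,659.1331     6,370.6189
Price P = Σ PV = 1,659.1331.
Macaulay duration = Σ(t·PV) / P = 6,370.6189 / 1,659.1331 = 3.83973 years.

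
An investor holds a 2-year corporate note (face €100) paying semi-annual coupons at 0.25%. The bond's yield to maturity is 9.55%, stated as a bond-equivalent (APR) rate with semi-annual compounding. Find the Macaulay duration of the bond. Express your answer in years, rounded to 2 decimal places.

2.00 years

Periodic yield y = 0.04775. Discount each cash flow and weight by its period:
  t   CF        PV=CF/(1+0.04775)^t    t·PV
  1        0.125         0.1193         0.1193
  2        0.125         0.1139         0.2277
  3        0.125         0.1087         0.3260
  4      100.125        83.0829       332.3318
  Σ                     83.4248       333.0048
Price P = Σ PV = 83.4248.
Macaulay duration = Σ(t·PV) / P = 333.0048 / 83.4248 = 3.99168 half-year periods.
In years: 3.99168 / 2 = 1.99584 years.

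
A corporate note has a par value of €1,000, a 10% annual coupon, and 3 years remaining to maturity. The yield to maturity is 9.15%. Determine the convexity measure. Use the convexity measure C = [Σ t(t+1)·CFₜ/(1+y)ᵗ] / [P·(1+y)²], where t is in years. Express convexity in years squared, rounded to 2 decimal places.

With y = 0.0915:
  t   CF        PV=CF/(1+0.0915)^t    t·PV        t(t+1)·PV
  1       100.00        91.6170        91.6170         183.2341
  2       100.00        83.9368       167.8736         503.6209
  3     1,100.00       845.9048     2,537.7143      10,150.8570
  Σ                  1,021.4586     2,797.2049      10,837.7120
P = 1,021.4586.
Convexity = Σ t(t+1)·PV / [P·(1+y)²] = 10,837.7120 / (1,021.4586 × 1.191372) = 8.90573.

8.91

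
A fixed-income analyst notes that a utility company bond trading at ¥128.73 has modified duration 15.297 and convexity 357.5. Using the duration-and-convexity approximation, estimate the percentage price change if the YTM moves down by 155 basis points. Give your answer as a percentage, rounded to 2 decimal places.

Duration effect: -D_mod·Δy = -15.297 × (-0.0155) = +0.2371035
Convexity effect: ½·C·(Δy)² = 0.5 × 357.5 × (-0.0155)² = +0.0429446875
ΔP/P ≈ +0.2371035 + 0.0429446875 = +0.2800481875
= +28.00481875%.

+28.00%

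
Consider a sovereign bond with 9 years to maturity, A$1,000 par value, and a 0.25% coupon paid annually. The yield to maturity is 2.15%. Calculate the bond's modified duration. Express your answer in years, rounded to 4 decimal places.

8.7135 years

Periodic yield y = 0.0215. First find Macaulay duration:
  t   CF        PV=CF/(1+0.0215)^t    t·PV
  1         2.50         2.4474         2.4474
  2         2.50         2.3959         4.7917
  3         2.50         2.3454         7.0363
  4         2.50         2.2961         9.1843
  5         2.50         2.2478        11.2388
  6         2.50         2.2004        13.2026
  7         2.50         2.1541        15.0789
  8         2.50         2.1088        16.8703
  9     1,002.50       827.8260     7,450.4337
  Σ                    846.0218     7,530.2840
P = 846.0218; Macaulay duration = 7,530.2840 / 846.0218 = 8.90082 years.
Modified duration = D_Mac / (1 + y) = 8.90082 / 1.0215 = 8.71348 years.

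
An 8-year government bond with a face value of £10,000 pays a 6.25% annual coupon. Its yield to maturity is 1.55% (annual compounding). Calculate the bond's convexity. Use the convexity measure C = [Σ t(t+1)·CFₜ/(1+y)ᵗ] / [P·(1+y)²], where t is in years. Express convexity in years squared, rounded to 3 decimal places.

With y = 0.0155:
  t   CF        PV=CF/(1+0.0155)^t    t·PV        t(t+1)·PV
  1       625.00       615.4604       615.4604       1,230.9207
  2       625.00       606.0663     1,212.1327       3,636.3980
  3       625.00       596.8157     1,790.4471       7,161.7883
  4       625.00       587.7062     2,350.8250      11,754.1249
  5       625.00       578.7358     2,893.6792      17,362.0752
  6       625.00       569.9024     3,419.4141      23,935.8989
  7       625.00       561.2037     3,928.4259      31,427.4070
  8    10,625.00     9,394.8428    75,158.7423     676,428.6803
  Σ                 13,510.7333    91,369.1266     772,937.2934
P = 13,510.7333.
Convexity = Σ t(t+1)·PV / [P·(1+y)²] = 772,937.2934 / (13,510.7333 × 1.031240) = 55.47604.

55.476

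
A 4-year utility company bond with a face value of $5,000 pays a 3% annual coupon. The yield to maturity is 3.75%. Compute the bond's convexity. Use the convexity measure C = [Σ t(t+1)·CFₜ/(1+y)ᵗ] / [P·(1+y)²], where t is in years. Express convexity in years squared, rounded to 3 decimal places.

With y = 0.0375:
  t   CF        PV=CF/(1+0.0375)^t    t·PV        t(t+1)·PV
  1       150.00       144.5783       144.5783         289.1566
  2       150.00       139.3526       278.7052         836.1155
  3       150.00       134.3158       402.9473       1,611.7890
  4     5,150.00     4,444.8264    17,779.3058      88,896.5288
  Σ                  4,863.0731    18,605.5365      91,633.5900
P = 4,863.0731.
Convexity = Σ t(t+1)·PV / [P·(1+y)²] = 91,633.5900 / (4,863.0731 × 1.076406) = 17.50522.

17.505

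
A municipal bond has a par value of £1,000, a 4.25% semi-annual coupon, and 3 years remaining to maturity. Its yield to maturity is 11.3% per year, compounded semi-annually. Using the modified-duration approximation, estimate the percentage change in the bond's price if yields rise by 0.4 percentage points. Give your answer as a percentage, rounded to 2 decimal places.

-1.07%

Periodic yield y = 0.0565. Modified duration first:
  t   CF        PV=CF/(1+0.0565)^t    t·PV
  1        21.25        20.1136        20.1136
  2        21.25        19.0379        38.0759
  3        21.25        18.0198        54.0595
  4        21.25        17.0561        68.2246
  5        21.25        16.1440        80.7201
  6     1,021.25       734.3702     4,406.2214
  Σ                    824.7417     4,667.4149
P = 824.7417; D_Mac = 5.65924 half-year periods = 2.82962 yrs; D_mod = 2.82962/(1+0.0565) = 2.67830 yrs.
ΔP/P ≈ -D_mod · Δy = -2.67830 × (+0.004) = -0.010713 = -1.0713%.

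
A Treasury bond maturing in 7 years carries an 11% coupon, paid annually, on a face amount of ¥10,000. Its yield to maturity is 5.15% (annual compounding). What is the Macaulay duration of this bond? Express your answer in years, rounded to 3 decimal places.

Periodic yield y = 0.0515. Discount each cash flow and weight by its year:
  t   CF        PV=CF/(1+0.0515)^t    t·PV
  1     1,100.00     1,046.1246     1,046.1246
  2     1,100.00       994.8879     1,989.7757
  3     1,100.00       946.1606     2,838.4818
  4     1,100.00       899.8199     3,599.2795
  5     1,100.00       855.7488     4,278.7440
  6     1,100.00       813.8362     4,883.0174
  7    11,100.00     7,810.1260    54,670.8819
  Σ                 13,366.7039    73,306.3049
Price P = Σ PV = 13,366.7039.
Macaulay duration = Σ(t·PV) / P = 73,306.3049 / 13,366.7039 = 5.48425 years.

5.484 years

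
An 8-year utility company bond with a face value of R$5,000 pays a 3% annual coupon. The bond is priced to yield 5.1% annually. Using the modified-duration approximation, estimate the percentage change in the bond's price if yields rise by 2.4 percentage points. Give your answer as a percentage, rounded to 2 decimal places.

-16.35%

Periodic yield y = 0.051. Modified duration first:
  t   CF        PV=CF/(1+0.051)^t    t·PV
  1       150.00       142.7212       142.7212
  2       150.00       135.7956       271.5913
  3       150.00       129.2061       387.6184
  4       150.00       122.9364       491.7455
  5       150.00       116.9709       584.8543
  6       150.00       111.2948       667.7689
  7       150.00       105.8942       741.2595
  8     5,150.00     3,459.2783    27,674.2263
  Σ                  4,324.0975    30,961.7854
P = 4,324.0975; D_Mac = 7.16029 yrs; D_mod = 7.16029/(1+0.051) = 6.81283 yrs.
ΔP/P ≈ -D_mod · Δy = -6.81283 × (+0.024) = -0.163508 = -16.3508%.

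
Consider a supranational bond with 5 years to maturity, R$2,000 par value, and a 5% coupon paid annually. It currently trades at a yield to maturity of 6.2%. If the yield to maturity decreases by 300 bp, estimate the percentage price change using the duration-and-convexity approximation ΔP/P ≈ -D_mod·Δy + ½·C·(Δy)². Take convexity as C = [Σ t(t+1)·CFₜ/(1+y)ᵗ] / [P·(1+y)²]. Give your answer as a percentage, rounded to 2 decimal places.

With y = 0.062:
  t   CF        PV=CF/(1+0.062)^t    t·PV        t(t+1)·PV
  1       100.00        94.1620        94.1620         188.3239
  2       100.00        88.6647       177.3295         531.9885
  3       100.00        83.4885       250.4654       1,001.8615
  4       100.00        78.6144       314.4575       1,572.2874
  5     2,100.00     1,554.5214     7,772.6071      46,635.6426
  Σ                  1,899.4510     8,609.0214      49,930.1039
P = 1,899.4510; D_Mac = 4.53237 yrs; D_mod = 4.26777 yrs; C = 23.30695.
Duration effect: -4.26777 × (-0.03) = +0.128033
Convexity effect: 0.5 × 23.30695 × (-0.03)² = +0.0104881
ΔP/P ≈ +0.128033 + 0.0104881 = +0.138521 = +13.8521%.

+13.85%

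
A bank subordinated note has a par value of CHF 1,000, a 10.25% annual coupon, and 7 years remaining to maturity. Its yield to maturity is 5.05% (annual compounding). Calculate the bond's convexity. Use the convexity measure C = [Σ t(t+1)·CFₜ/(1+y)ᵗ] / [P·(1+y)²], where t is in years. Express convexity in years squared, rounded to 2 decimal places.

36.82

With y = 0.0505:
  t   CF        PV=CF/(1+0.0505)^t    t·PV        t(t+1)·PV
  1       102.50        97.5726        97.5726         195.1452
  2       102.50        92.8820       185.7641         557.2922
  3       102.50        88.4170       265.2510       1,061.0038
  4       102.50        84.1666       336.6663       1,683.3314
  5       102.50        80.1205       400.6024       2,403.6146
  6       102.50        76.2689       457.6134       3,203.2941
  7     1,102.50       780.9194     5,466.4357      43,731.4853
  Σ                  1,300.3470     7,209.9054      52,835.1667
P = 1,300.3470.
Convexity = Σ t(t+1)·PV / [P·(1+y)²] = 52,835.1667 / (1,300.3470 × 1.103550) = 36.81898.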